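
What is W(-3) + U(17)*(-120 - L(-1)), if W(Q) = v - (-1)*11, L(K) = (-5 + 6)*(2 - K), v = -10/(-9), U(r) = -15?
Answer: 16714/9 ≈ 1857.1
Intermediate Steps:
v = 10/9 (v = -10*(-1/9) = 10/9 ≈ 1.1111)
L(K) = 2 - K (L(K) = 1*(2 - K) = 2 - K)
W(Q) = 109/9 (W(Q) = 10/9 - (-1)*11 = 10/9 - 1*(-11) = 10/9 + 11 = 109/9)
W(-3) + U(17)*(-120 - L(-1)) = 109/9 - 15*(-120 - (2 - 1*(-1))) = 109/9 - 15*(-120 - (2 + 1)) = 109/9 - 15*(-120 - 1*3) = 109/9 - 15*(-120 - 3) = 109/9 - 15*(-123) = 109/9 + 1845 = 16714/9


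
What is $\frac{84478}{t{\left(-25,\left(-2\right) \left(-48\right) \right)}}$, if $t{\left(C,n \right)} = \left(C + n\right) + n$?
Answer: $\frac{84478}{167} \approx 505.86$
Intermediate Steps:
$t{\left(C,n \right)} = C + 2 n$
$\frac{84478}{t{\left(-25,\left(-2\right) \left(-48\right) \right)}} = \frac{84478}{-25 + 2 \left(\left(-2\right) \left(-48\right)\right)} = \frac{84478}{-25 + 2 \cdot 96} = \frac{84478}{-25 + 192} = \frac{84478}{167}$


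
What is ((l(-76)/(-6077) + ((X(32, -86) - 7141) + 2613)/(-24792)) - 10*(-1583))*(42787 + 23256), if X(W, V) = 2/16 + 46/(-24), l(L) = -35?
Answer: 3780288278331277445/3615863616 ≈ 1.0455e+9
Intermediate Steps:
X(W, V) = -43/24 (X(W, V) = 2*(1/16) + 46*(-1/24) = ⅛ - 23/12 = -43/24)
((l(-76)/(-6077) + ((X(32, -86) - 7141) + 2613)/(-24792)) - 10*(-1583))*(42787 + 23256) = ((-35/(-6077) + ((-43/24 - 7141) + 2613)/(-24792)) - 10*(-1583))*(42787 + 23256) = ((-35*(-1/6077) + (-171427/24 + 2613)*(-1/24792)) + 15830)*66043 = ((35/6077 - 108715/24*(-1/24792)) + 15830)*66043 = ((35/6077 + 108715/595008) + 15830)*66043 = (681486335/3615863616 + 15830)*66043 = (57239802527615/3615863616)*66043 = 3780288278331277445/3615863616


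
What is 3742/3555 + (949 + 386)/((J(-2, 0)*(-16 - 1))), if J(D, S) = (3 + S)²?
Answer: -463711/60435 ≈ -7.6729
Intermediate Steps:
3742/3555 + (949 + 386)/((J(-2, 0)*(-16 - 1))) = 3742/3555 + (949 + 386)/(((3 + 0)²*(-16 - 1))) = 3742*(1/3555) + 1335/((3²*(-17))) = 3742/3555 + 1335/((9*(-17))) = 3742/3555 + 1335/(-153) = 3742/3555 + 1335*(-1/153) = 3742/3555 - 445/51 = -463711/60435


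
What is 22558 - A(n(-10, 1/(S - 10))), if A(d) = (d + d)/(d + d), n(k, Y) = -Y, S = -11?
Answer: 22557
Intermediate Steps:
A(d) = 1 (A(d) = (2*d)/((2*d)) = (2*d)*(1/(2*d)) = 1)
22558 - A(n(-10, 1/(S - 10))) = 22558 - 1*1 = 22558 - 1 = 22557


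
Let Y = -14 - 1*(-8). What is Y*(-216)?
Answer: 1296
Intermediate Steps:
Y = -6 (Y = -14 + 8 = -6)
Y*(-216) = -6*(-216) = 1296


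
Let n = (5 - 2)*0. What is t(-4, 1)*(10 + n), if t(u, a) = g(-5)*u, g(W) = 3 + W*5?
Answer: 880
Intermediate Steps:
g(W) = 3 + 5*W
n = 0 (n = 3*0 = 0)
t(u, a) = -22*u (t(u, a) = (3 + 5*(-5))*u = (3 - 25)*u = -22*u)
t(-4, 1)*(10 + n) = (-22*(-4))*(10 + 0) = 88*10 = 880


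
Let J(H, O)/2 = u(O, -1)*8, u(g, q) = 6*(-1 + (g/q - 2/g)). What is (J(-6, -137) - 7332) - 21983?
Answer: -2227291/137 ≈ -16258.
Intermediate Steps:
u(g, q) = -6 - 12/g + 6*g/q (u(g, q) = 6*(-1 + (-2/g + g/q)) = 6*(-1 - 2/g + g/q) = -6 - 12/g + 6*g/q)
J(H, O) = -96 - 192/O - 96*O (J(H, O) = 2*((-6 - 12/O + 6*O/(-1))*8) = 2*((-6 - 12/O + 6*O*(-1))*8) = 2*((-6 - 12/O - 6*O)*8) = 2*(-48 - 96/O - 48*O) = -96 - 192/O - 96*O)
(J(-6, -137) - 7332) - 21983 = ((-96 - 192/(-137) - 96*(-137)) - 7332) - 21983 = ((-96 - 192*(-1/137) + 13152) - 7332) - 21983 = ((-96 + 192/137 + 13152) - 7332) - 21983 = (1788864/137 - 7332) - 21983 = 784380/137 - 21983 = -2227291/137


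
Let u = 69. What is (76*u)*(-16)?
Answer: -83904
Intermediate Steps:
(76*u)*(-16) = (76*69)*(-16) = 5244*(-16) = -83904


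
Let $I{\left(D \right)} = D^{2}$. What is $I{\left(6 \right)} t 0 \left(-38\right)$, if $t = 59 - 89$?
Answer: $0$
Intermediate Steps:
$t = -30$ ($t = 59 - 89 = -30$)
$I{\left(6 \right)} t 0 \left(-38\right) = 6^{2} \left(-30\right) 0 \left(-38\right) = 36 \left(-30\right) 0 = \left(-1080\right) 0 = 0$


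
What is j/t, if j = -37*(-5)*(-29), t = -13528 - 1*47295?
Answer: 5365/60823 ≈ 0.088207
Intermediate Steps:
t = -60823 (t = -13528 - 47295 = -60823)
j = -5365 (j = 185*(-29) = -5365)
j/t = -5365/(-60823) = -5365*(-1/60823) = 5365/60823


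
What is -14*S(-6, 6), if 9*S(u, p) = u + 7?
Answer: -14/9 ≈ -1.5556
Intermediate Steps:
S(u, p) = 7/9 + u/9 (S(u, p) = (u + 7)/9 = (7 + u)/9 = 7/9 + u/9)
-14*S(-6, 6) = -14*(7/9 + (⅑)*(-6)) = -14*(7/9 - ⅔) = -14*⅑ = -14/9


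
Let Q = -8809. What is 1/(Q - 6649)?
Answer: -1/15458 ≈ -6.4691e-5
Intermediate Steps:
1/(Q - 6649) = 1/(-8809 - 6649) = 1/(-15458) = -1/15458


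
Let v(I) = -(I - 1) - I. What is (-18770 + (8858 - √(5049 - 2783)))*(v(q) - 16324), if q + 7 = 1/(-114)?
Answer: 3071438048/19 + 929612*√2266/57 ≈ 1.6243e+8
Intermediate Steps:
q = -799/114 (q = -7 + 1/(-114) = -7 - 1/114 = -799/114 ≈ -7.0088)
v(I) = 1 - 2*I (v(I) = -(-1 + I) - I = (1 - I) - I = 1 - 2*I)
(-18770 + (8858 - √(5049 - 2783)))*(v(q) - 16324) = (-18770 + (8858 - √(5049 - 2783)))*((1 - 2*(-799/114)) - 16324) = (-18770 + (8858 - √2266))*((1 + 799/57) - 16324) = (-9912 - √2266)*(856/57 - 16324) = (-9912 - √2266)*(-929612/57) = 3071438048/19 + 929612*√2266/57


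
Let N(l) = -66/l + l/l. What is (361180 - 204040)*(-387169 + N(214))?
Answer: -6509840194260/107 ≈ -6.0840e+10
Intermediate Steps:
N(l) = 1 - 66/l (N(l) = -66/l + 1 = 1 - 66/l)
(361180 - 204040)*(-387169 + N(214)) = (361180 - 204040)*(-387169 + (-66 + 214)/214) = 157140*(-387169 + (1/214)*148) = 157140*(-387169 + 74/107) = 157140*(-41427009/107) = -6509840194260/107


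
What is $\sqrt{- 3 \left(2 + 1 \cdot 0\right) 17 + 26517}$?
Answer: $3 \sqrt{2935} \approx 162.53$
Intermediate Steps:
$\sqrt{- 3 \left(2 + 1 \cdot 0\right) 17 + 26517} = \sqrt{- 3 \left(2 + 0\right) 17 + 26517} = \sqrt{\left(-3\right) 2 \cdot 17 + 26517} = \sqrt{\left(-6\right) 17 + 26517} = \sqrt{-102 + 26517} = \sqrt{26415} = 3 \sqrt{2935}$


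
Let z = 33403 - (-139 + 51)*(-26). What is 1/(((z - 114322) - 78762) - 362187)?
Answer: -1/524156 ≈ -1.9078e-6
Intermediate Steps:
z = 31115 (z = 33403 - (-88)*(-26) = 33403 - 1*2288 = 33403 - 2288 = 31115)
1/(((z - 114322) - 78762) - 362187) = 1/(((31115 - 114322) - 78762) - 362187) = 1/((-83207 - 78762) - 362187) = 1/(-161969 - 362187) = 1/(-524156) = -1/524156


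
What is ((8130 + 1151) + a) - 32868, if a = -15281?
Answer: -38868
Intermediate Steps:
((8130 + 1151) + a) - 32868 = ((8130 + 1151) - 15281) - 32868 = (9281 - 15281) - 32868 = -6000 - 32868 = -38868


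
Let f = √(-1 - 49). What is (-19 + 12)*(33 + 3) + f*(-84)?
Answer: -252 - 420*I*√2 ≈ -252.0 - 593.97*I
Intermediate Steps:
f = 5*I*√2 (f = √(-50) = 5*I*√2 ≈ 7.0711*I)
(-19 + 12)*(33 + 3) + f*(-84) = (-19 + 12)*(33 + 3) + (5*I*√2)*(-84) = -7*36 - 420*I*√2 = -252 - 420*I*√2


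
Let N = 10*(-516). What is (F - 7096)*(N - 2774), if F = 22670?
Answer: -123564116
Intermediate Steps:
N = -5160
(F - 7096)*(N - 2774) = (22670 - 7096)*(-5160 - 2774) = 15574*(-7934) = -123564116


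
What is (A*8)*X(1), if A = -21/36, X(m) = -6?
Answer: 28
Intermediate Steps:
A = -7/12 (A = -21*1/36 = -7/12 ≈ -0.58333)
(A*8)*X(1) = -7/12*8*(-6) = -14/3*(-6) = 28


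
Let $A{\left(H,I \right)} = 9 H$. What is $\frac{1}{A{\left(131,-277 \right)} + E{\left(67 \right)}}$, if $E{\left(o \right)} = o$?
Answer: $\frac{1}{1246} \approx 0.00080257$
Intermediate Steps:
$\frac{1}{A{\left(131,-277 \right)} + E{\left(67 \right)}} = \frac{1}{9 \cdot 131 + 67} = \frac{1}{1179 + 67} = \frac{1}{1246}$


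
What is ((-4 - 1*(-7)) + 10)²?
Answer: 169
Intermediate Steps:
((-4 - 1*(-7)) + 10)² = ((-4 + 7) + 10)² = (3 + 10)² = 13² = 169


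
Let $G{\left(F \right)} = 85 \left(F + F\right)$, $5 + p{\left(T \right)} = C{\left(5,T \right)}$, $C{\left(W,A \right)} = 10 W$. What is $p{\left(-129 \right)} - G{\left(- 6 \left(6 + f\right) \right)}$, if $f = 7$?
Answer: $13305$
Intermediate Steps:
$p{\left(T \right)} = 45$ ($p{\left(T \right)} = -5 + 10 \cdot 5 = -5 + 50 = 45$)
$G{\left(F \right)} = 170 F$ ($G{\left(F \right)} = 85 \cdot 2 F = 170 F$)
$p{\left(-129 \right)} - G{\left(- 6 \left(6 + f\right) \right)} = 45 - 170 \left(- 6 \left(6 + 7\right)\right) = 45 - 170 \left(\left(-6\right) 13\right) = 45 - 170 \left(-78\right) = 45 - -13260 = 45 + 13260 = 13305$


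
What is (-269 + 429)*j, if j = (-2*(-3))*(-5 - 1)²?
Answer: 34560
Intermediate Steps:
j = 216 (j = 6*(-6)² = 6*36 = 216)
(-269 + 429)*j = (-269 + 429)*216 = 160*216 = 34560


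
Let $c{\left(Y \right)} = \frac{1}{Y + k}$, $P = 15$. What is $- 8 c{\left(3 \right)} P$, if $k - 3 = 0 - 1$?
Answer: $-24$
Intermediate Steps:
$k = 2$ ($k = 3 + \left(0 - 1\right) = 3 - 1 = 2$)
$c{\left(Y \right)} = \frac{1}{2 + Y}$ ($c{\left(Y \right)} = \frac{1}{Y + 2} = \frac{1}{2 + Y}$)
$- 8 c{\left(3 \right)} P = - \frac{8}{2 + 3} \cdot 15 = - \frac{8}{5} \cdot 15 = \left(-8\right) \frac{1}{5} \cdot 15 = \left(- \frac{8}{5}\right) 15 = -24$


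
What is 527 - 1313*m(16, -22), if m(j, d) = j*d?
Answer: 462703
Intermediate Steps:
m(j, d) = d*j
527 - 1313*m(16, -22) = 527 - (-28886)*16 = 527 - 1313*(-352) = 527 + 462176 = 462703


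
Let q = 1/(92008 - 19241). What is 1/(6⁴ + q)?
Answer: 72767/94306033 ≈ 0.00077160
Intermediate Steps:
q = 1/72767 ≈ 1.3742e-5
1/(6⁴ + q) = 1/(6⁴ + 1/72767) = 1/(1296 + 1/72767) = 1/(94306033/72767) = 72767/94306033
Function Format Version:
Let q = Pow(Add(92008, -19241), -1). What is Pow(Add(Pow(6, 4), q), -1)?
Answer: Rational(72767, 94306033) ≈ 0.00077160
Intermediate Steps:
q = Rational(1, 72767) (q = Pow(72767, -1) = Rational(1, 72767) ≈ 1.3742e-5)
Pow(Add(Pow(6, 4), q), -1) = Pow(Add(Pow(6, 4), Rational(1, 72767)), -1) = Pow(Add(1296, Rational(1, 72767)), -1) = Pow(Rational(94306033, 72767), -1) = Rational(72767, 94306033)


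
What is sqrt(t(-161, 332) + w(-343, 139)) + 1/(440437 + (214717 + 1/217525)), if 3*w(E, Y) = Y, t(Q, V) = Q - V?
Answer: 217525/142512373851 + 2*I*sqrt(1005)/3 ≈ 1.5264e-6 + 21.134*I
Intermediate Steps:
w(E, Y) = Y/3
sqrt(t(-161, 332) + w(-343, 139)) + 1/(440437 + (214717 + 1/217525)) = sqrt((-161 - 1*332) + (1/3)*139) + 1/(440437 + (214717 + 1/217525)) = sqrt((-161 - 332) + 139/3) + 1/(440437 + (214717 + 1/217525)) = sqrt(-493 + 139/3) + 1/(440437 + 46706315426/217525) = sqrt(-1340/3) + 1/(142512373851/217525) = 2*I*sqrt(1005)/3 + 217525/142512373851 = 217525/142512373851 + 2*I*sqrt(1005)/3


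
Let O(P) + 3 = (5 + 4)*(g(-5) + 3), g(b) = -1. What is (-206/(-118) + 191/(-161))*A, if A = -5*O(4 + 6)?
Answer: -398550/9499 ≈ -41.957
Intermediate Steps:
O(P) = 15 (O(P) = -3 + (5 + 4)*(-1 + 3) = -3 + 9*2 = -3 + 18 = 15)
A = -75 (A = -5*15 = -75)
(-206/(-118) + 191/(-161))*A = (-206/(-118) + 191/(-161))*(-75) = (-206*(-1/118) + 191*(-1/161))*(-75) = (103/59 - 191/161)*(-75) = (5314/9499)*(-75) = -398550/9499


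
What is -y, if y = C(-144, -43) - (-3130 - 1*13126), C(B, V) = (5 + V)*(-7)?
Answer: -16522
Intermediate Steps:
C(B, V) = -35 - 7*V
y = 16522 (y = (-35 - 7*(-43)) - (-3130 - 1*13126) = (-35 + 301) - (-3130 - 13126) = 266 - 1*(-16256) = 266 + 16256 = 16522)
-y = -1*16522 = -16522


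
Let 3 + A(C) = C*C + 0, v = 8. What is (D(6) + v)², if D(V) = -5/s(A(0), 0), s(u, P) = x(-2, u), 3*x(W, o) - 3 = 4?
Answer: 1681/49 ≈ 34.306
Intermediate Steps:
A(C) = -3 + C² (A(C) = -3 + (C*C + 0) = -3 + (C² + 0) = -3 + C²)
x(W, o) = 7/3 (x(W, o) = 1 + (⅓)*4 = 1 + 4/3 = 7/3)
s(u, P) = 7/3
D(V) = -15/7 (D(V) = -5/7/3 = -5*3/7 = -15/7)
(D(6) + v)² = (-15/7 + 8)² = (41/7)² = 1681/49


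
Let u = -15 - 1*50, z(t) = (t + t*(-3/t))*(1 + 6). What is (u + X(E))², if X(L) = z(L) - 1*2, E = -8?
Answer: 20736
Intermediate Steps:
z(t) = -21 + 7*t (z(t) = (t - 3)*7 = (-3 + t)*7 = -21 + 7*t)
u = -65 (u = -15 - 50 = -65)
X(L) = -23 + 7*L (X(L) = (-21 + 7*L) - 1*2 = (-21 + 7*L) - 2 = -23 + 7*L)
(u + X(E))² = (-65 + (-23 + 7*(-8)))² = (-65 + (-23 - 56))² = (-65 - 79)² = (-144)² = 20736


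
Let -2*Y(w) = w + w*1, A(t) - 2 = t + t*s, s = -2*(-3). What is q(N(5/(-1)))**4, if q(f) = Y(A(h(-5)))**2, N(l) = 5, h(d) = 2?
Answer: 4294967296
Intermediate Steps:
s = 6
A(t) = 2 + 7*t (A(t) = 2 + (t + t*6) = 2 + (t + 6*t) = 2 + 7*t)
Y(w) = -w (Y(w) = -(w + w*1)/2 = -(w + w)/2 = -w)
q(f) = 256 (q(f) = (-(2 + 7*2))**2 = (-(2 + 14))**2 = (-1*16)**2 = (-16)**2 = 256)
q(N(5/(-1)))**4 = 256**4 = 4294967296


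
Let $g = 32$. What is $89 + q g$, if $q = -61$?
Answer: $-1863$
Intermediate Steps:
$89 + q g = 89 - 1952 = -1863$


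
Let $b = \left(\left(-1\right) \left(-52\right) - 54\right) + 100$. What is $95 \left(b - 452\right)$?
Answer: $-33630$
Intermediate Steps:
$b = 98$ ($b = \left(52 - 54\right) + 100 = -2 + 100 = 98$)
$95 \left(b - 452\right) = 95 \left(98 - 452\right) = 95 \left(-354\right) = -33630$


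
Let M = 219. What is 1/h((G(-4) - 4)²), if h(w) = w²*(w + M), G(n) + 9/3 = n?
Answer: 1/4977940 ≈ 2.0089e-7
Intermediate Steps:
G(n) = -3 + n
h(w) = w²*(219 + w) (h(w) = w²*(w + 219) = w²*(219 + w))
1/h((G(-4) - 4)²) = 1/((((-3 - 4) - 4)²)²*(219 + ((-3 - 4) - 4)²)) = 1/(((-7 - 4)²)²*(219 + (-7 - 4)²)) = 1/(((-11)²)²*(219 + (-11)²)) = 1/(121²*(219 + 121)) = 1/(14641*340) = 1/4977940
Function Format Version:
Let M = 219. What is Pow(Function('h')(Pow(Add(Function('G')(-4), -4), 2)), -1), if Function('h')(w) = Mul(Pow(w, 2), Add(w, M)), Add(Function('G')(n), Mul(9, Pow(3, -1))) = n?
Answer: Rational(1, 4977940) ≈ 2.0089e-7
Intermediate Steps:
Function('G')(n) = Add(-3, n)
Function('h')(w) = Mul(Pow(w, 2), Add(219, w)) (Function('h')(w) = Mul(Pow(w, 2), Add(w, 219)) = Mul(Pow(w, 2), Add(219, w)))
Pow(Function('h')(Pow(Add(Function('G')(-4), -4), 2)), -1) = Pow(Mul(Pow(Pow(Add(Add(-3, -4), -4), 2), 2), Add(219, Pow(Add(Add(-3, -4), -4), 2))), -1) = Pow(Mul(Pow(Pow(Add(-7, -4), 2), 2), Add(219, Pow(Add(-7, -4), 2))), -1) = Pow(Mul(Pow(Pow(-11, 2), 2), Add(219, Pow(-11, 2))), -1) = Pow(Mul(Pow(121, 2), Add(219, 121)), -1) = Pow(Mul(14641, 340), -1) = Pow(4977940, -1) = Rational(1, 4977940)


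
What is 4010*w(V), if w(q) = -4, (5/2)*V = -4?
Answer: -16040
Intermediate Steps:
V = -8/5 (V = (2/5)*(-4) = -8/5 ≈ -1.6000)
4010*w(V) = 4010*(-4) = -16040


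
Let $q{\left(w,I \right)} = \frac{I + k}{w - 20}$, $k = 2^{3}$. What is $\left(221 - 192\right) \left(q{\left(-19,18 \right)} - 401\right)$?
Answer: $- \frac{34945}{3} \approx -11648.0$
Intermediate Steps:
$k = 8$
$q{\left(w,I \right)} = \frac{8 + I}{-20 + w}$ ($q{\left(w,I \right)} = \frac{I + 8}{w - 20} = \frac{8 + I}{-20 + w}$)
$\left(221 - 192\right) \left(q{\left(-19,18 \right)} - 401\right) = \left(221 - 192\right) \left(\frac{8 + 18}{-20 - 19} - 401\right) = 29 \left(\frac{1}{-39} \cdot 26 - 401\right) = 29 \left(\left(- \frac{1}{39}\right) 26 - 401\right) = 29 \left(- \frac{2}{3} - 401\right) = 29 \left(- \frac{1205}{3}\right) = - \frac{34945}{3}$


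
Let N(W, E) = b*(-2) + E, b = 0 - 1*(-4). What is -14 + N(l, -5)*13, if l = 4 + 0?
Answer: -183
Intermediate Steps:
l = 4
b = 4 (b = 0 + 4 = 4)
N(W, E) = -8 + E (N(W, E) = 4*(-2) + E = -8 + E)
-14 + N(l, -5)*13 = -14 + (-8 - 5)*13 = -14 - 13*13 = -14 - 169 = -183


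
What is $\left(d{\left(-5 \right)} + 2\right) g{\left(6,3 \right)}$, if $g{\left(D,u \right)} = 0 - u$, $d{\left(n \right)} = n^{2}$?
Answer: $-81$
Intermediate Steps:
$g{\left(D,u \right)} = - u$
$\left(d{\left(-5 \right)} + 2\right) g{\left(6,3 \right)} = \left(\left(-5\right)^{2} + 2\right) \left(\left(-1\right) 3\right) = \left(25 + 2\right) \left(-3\right) = 27 \left(-3\right) = -81$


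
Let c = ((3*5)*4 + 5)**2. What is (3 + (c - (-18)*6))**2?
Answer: 18800896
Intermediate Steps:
c = 4225 (c = (15*4 + 5)**2 = (60 + 5)**2 = 65**2 = 4225)
(3 + (c - (-18)*6))**2 = (3 + (4225 - (-18)*6))**2 = (3 + (4225 - 6*(-18)))**2 = (3 + (4225 + 108))**2 = (3 + 4333)**2 = 4336**2 = 18800896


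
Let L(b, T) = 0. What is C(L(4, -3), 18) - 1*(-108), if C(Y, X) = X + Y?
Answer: 126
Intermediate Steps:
C(L(4, -3), 18) - 1*(-108) = (18 + 0) - 1*(-108) = 18 + 108 = 126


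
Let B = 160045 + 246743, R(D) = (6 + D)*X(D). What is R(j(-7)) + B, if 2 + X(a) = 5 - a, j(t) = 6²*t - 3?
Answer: 342546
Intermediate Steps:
j(t) = -3 + 36*t (j(t) = 36*t - 3 = -3 + 36*t)
X(a) = 3 - a (X(a) = -2 + (5 - a) = 3 - a)
R(D) = (3 - D)*(6 + D) (R(D) = (6 + D)*(3 - D) = (3 - D)*(6 + D))
B = 406788
R(j(-7)) + B = -(-3 + (-3 + 36*(-7)))*(6 + (-3 + 36*(-7))) + 406788 = -(-3 + (-3 - 252))*(6 + (-3 - 252)) + 406788 = -(-3 - 255)*(6 - 255) + 406788 = -1*(-258)*(-249) + 406788 = -64242 + 406788 = 342546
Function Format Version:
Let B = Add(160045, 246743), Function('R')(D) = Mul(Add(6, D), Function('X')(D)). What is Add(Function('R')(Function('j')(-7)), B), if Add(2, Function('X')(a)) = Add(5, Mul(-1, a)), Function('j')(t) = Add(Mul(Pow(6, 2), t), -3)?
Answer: 342546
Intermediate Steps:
Function('j')(t) = Add(-3, Mul(36, t)) (Function('j')(t) = Add(Mul(36, t), -3) = Add(-3, Mul(36, t)))
Function('X')(a) = Add(3, Mul(-1, a)) (Function('X')(a) = Add(-2, Add(5, Mul(-1, a))) = Add(3, Mul(-1, a)))
Function('R')(D) = Mul(Add(3, Mul(-1, D)), Add(6, D)) (Function('R')(D) = Mul(Add(6, D), Add(3, Mul(-1, D))) = Mul(Add(3, Mul(-1, D)), Add(6, D)))
B = 406788
Add(Function('R')(Function('j')(-7)), B) = Add(Mul(-1, Add(-3, Add(-3, Mul(36, -7))), Add(6, Add(-3, Mul(36, -7)))), 406788) = Add(Mul(-1, Add(-3, Add(-3, -252)), Add(6, Add(-3, -252))), 406788) = Add(Mul(-1, Add(-3, -255), Add(6, -255)), 406788) = Add(Mul(-1, -258, -249), 406788) = Add(-64242, 406788) = 342546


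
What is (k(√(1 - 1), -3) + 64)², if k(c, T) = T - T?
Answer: 4096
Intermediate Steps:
k(c, T) = 0
(k(√(1 - 1), -3) + 64)² = (0 + 64)² = 64² = 4096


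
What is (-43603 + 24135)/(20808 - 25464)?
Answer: 4867/1164 ≈ 4.1813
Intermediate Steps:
(-43603 + 24135)/(20808 - 25464) = -19468/(-4656) = -19468*(-1/4656) = 4867/1164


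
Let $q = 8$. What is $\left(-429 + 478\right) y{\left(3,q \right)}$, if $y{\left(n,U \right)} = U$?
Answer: $392$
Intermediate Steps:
$\left(-429 + 478\right) y{\left(3,q \right)} = \left(-429 + 478\right) 8 = 49 \cdot 8 = 392$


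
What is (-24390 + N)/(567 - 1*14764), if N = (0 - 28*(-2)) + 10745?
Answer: 13589/14197 ≈ 0.95717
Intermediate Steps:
N = 10801 (N = (0 + 56) + 10745 = 56 + 10745 = 10801)
(-24390 + N)/(567 - 1*14764) = (-24390 + 10801)/(567 - 1*14764) = -13589/(567 - 14764) = -13589/(-14197) = -13589*(-1/14197) = 13589/14197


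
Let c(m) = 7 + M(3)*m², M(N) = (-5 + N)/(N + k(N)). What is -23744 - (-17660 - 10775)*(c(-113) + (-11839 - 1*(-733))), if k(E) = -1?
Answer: -678710324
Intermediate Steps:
M(N) = (-5 + N)/(-1 + N) (M(N) = (-5 + N)/(N - 1) = (-5 + N)/(-1 + N))
c(m) = 7 - m² (c(m) = 7 + ((-5 + 3)/(-1 + 3))*m² = 7 + (-2/2)*m² = 7 + ((½)*(-2))*m² = 7 - m²)
-23744 - (-17660 - 10775)*(c(-113) + (-11839 - 1*(-733))) = -23744 - (-17660 - 10775)*((7 - 1*(-113)²) + (-11839 - 1*(-733))) = -23744 - (-28435)*((7 - 1*12769) + (-11839 + 733)) = -23744 - (-28435)*((7 - 12769) - 11106) = -23744 - (-28435)*(-12762 - 11106) = -23744 - (-28435)*(-23868) = -23744 - 1*678686580 = -23744 - 678686580 = -678710324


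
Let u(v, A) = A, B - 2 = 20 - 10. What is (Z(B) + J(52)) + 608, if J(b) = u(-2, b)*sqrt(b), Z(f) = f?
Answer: 620 + 104*sqrt(13) ≈ 994.98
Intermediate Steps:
B = 12 (B = 2 + (20 - 10) = 2 + 10 = 12)
J(b) = b**(3/2) (J(b) = b*sqrt(b) = b**(3/2))
(Z(B) + J(52)) + 608 = (12 + 52**(3/2)) + 608 = (12 + 104*sqrt(13)) + 608 = 620 + 104*sqrt(13)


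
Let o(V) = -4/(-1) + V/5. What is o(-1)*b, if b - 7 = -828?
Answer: -15599/5 ≈ -3119.8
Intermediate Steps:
o(V) = 4 + V/5 (o(V) = -4*(-1) + V*(⅕) = 4 + V/5)
b = -821 (b = 7 - 828 = -821)
o(-1)*b = (4 + (⅕)*(-1))*(-821) = (4 - ⅕)*(-821) = (19/5)*(-821) = -15599/5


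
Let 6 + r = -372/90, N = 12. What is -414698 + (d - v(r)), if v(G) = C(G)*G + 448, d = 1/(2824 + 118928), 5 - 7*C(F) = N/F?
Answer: -353806360745/852264 ≈ -4.1514e+5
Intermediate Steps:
C(F) = 5/7 - 12/(7*F)
r = -152/15 (r = -6 - 372/90 = -6 - 372*1/90 = -6 - 62/15 = -152/15 ≈ -10.133)
d = 1/121752 ≈ 8.2134e-6
v(G) = 3124/7 + 5*G/7 (v(G) = ((-12 + 5*G)/(7*G))*G + 448 = (-12/7 + 5*G/7) + 448 = 3124/7 + 5*G/7)
-414698 + (d - v(r)) = -414698 + (1/121752 - (3124/7 + (5/7)*(-152/15))) = -414698 + (1/121752 - (3124/7 - 152/21)) = -414698 + (1/121752 - 1*9220/21) = -414698 + (1/121752 - 9220/21) = -414698 - 374184473/852264 = -353806360745/852264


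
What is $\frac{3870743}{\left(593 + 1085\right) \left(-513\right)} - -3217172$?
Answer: $\frac{2769382827265}{860814} \approx 3.2172 \cdot 10^{6}$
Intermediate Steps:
$\frac{3870743}{\left(593 + 1085\right) \left(-513\right)} - -3217172 = \frac{3870743}{1678 \left(-513\right)} + 3217172 = \frac{3870743}{-860814} + 3217172 = 3870743 \left(- \frac{1}{860814}\right) + 3217172 = - \frac{3870743}{860814} + 3217172 = \frac{2769382827265}{860814}$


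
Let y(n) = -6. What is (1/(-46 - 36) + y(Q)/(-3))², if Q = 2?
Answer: 26569/6724 ≈ 3.9514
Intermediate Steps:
(1/(-46 - 36) + y(Q)/(-3))² = (1/(-46 - 36) - 6/(-3))² = (1/(-82) - 6*(-⅓))² = (-1/82 + 2)² = (163/82)² = 26569/6724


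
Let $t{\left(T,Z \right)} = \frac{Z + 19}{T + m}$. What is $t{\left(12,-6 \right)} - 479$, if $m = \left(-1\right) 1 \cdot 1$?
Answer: $- \frac{5256}{11} \approx -477.82$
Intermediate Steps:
$m = -1$ ($m = \left(-1\right) 1 = -1$)
$t{\left(T,Z \right)} = \frac{19 + Z}{-1 + T}$ ($t{\left(T,Z \right)} = \frac{Z + 19}{T - 1} = \frac{19 + Z}{-1 + T}$)
$t{\left(12,-6 \right)} - 479 = \frac{19 - 6}{-1 + 12} - 479 = \frac{1}{11} \cdot 13 - 479 = \frac{13}{11} - 479 = - \frac{5256}{11}$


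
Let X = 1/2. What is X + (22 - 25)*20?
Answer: -119/2 ≈ -59.500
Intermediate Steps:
X = ½ ≈ 0.50000
X + (22 - 25)*20 = ½ + (22 - 25)*20 = ½ - 3*20 = ½ - 60 = -119/2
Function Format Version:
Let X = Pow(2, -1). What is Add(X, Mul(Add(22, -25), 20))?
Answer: Rational(-119, 2) ≈ -59.500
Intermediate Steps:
X = Rational(1, 2) ≈ 0.50000
Add(X, Mul(Add(22, -25), 20)) = Add(Rational(1, 2), Mul(Add(22, -25), 20)) = Add(Rational(1, 2), Mul(-3, 20)) = Add(Rational(1, 2), -60) = Rational(-119, 2)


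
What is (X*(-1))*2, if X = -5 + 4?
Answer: 2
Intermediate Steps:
X = -1
(X*(-1))*2 = -1*(-1)*2 = 1*2 = 2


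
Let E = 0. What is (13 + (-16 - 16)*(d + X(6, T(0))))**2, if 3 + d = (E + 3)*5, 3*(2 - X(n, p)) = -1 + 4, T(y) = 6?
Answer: 162409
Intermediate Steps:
X(n, p) = 1 (X(n, p) = 2 - (-1 + 4)/3 = 2 - 1/3*3 = 2 - 1 = 1)
d = 12 (d = -3 + (0 + 3)*5 = -3 + 3*5 = -3 + 15 = 12)
(13 + (-16 - 16)*(d + X(6, T(0))))**2 = (13 + (-16 - 16)*(12 + 1))**2 = (13 - 32*13)**2 = (13 - 416)**2 = (-403)**2 = 162409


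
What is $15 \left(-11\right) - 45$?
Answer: $-210$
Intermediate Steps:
$15 \left(-11\right) - 45 = -165 - 45 = -210$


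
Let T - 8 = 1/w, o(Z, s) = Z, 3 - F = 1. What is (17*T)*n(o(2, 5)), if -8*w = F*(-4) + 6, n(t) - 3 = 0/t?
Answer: 612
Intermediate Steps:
F = 2 (F = 3 - 1*1 = 3 - 1 = 2)
n(t) = 3 (n(t) = 3 + 0/t = 3 + 0 = 3)
w = ¼ (w = -(2*(-4) + 6)/8 = -(-8 + 6)/8 = -⅛*(-2) = ¼ ≈ 0.25000)
T = 12 (T = 8 + 1/(¼) = 8 + 4 = 12)
(17*T)*n(o(2, 5)) = (17*12)*3 = 204*3 = 612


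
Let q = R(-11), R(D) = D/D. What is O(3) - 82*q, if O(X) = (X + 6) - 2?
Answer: -75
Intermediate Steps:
O(X) = 4 + X (O(X) = (6 + X) - 2 = 4 + X)
R(D) = 1
q = 1
O(3) - 82*q = (4 + 3) - 82*1 = 7 - 82 = -75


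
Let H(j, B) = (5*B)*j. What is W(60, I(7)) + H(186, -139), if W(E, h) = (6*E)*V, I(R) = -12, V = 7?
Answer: -126750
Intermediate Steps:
H(j, B) = 5*B*j
W(E, h) = 42*E (W(E, h) = (6*E)*7 = 42*E)
W(60, I(7)) + H(186, -139) = 42*60 + 5*(-139)*186 = 2520 - 129270 = -126750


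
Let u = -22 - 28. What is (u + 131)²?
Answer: 6561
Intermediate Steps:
u = -50
(u + 131)² = (-50 + 131)² = 81² = 6561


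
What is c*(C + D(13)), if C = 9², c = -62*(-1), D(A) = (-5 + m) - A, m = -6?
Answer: 3534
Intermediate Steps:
D(A) = -11 - A (D(A) = (-5 - 6) - A = -11 - A)
c = 62
C = 81
c*(C + D(13)) = 62*(81 + (-11 - 1*13)) = 62*(81 + (-11 - 13)) = 62*(81 - 24) = 62*57 = 3534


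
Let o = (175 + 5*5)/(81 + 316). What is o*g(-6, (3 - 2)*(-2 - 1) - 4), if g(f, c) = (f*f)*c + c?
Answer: -51800/397 ≈ -130.48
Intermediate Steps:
g(f, c) = c + c*f**2 (g(f, c) = f**2*c + c = c*f**2 + c = c + c*f**2)
o = 200/397 (o = (175 + 25)/397 = 200*(1/397) = 200/397 ≈ 0.50378)
o*g(-6, (3 - 2)*(-2 - 1) - 4) = 200*(((3 - 2)*(-2 - 1) - 4)*(1 + (-6)**2))/397 = 200*((1*(-3) - 4)*(1 + 36))/397 = 200*((-3 - 4)*37)/397 = 200*(-7*37)/397 = (200/397)*(-259) = -51800/397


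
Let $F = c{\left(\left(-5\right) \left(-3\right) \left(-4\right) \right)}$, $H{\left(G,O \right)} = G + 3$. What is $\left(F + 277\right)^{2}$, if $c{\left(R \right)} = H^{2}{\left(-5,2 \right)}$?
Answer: $78961$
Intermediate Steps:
$H{\left(G,O \right)} = 3 + G$
$c{\left(R \right)} = 4$ ($c{\left(R \right)} = \left(3 - 5\right)^{2} = \left(-2\right)^{2} = 4$)
$F = 4$
$\left(F + 277\right)^{2} = \left(4 + 277\right)^{2} = 281^{2} = 78961$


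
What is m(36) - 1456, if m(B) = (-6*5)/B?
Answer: -8741/6 ≈ -1456.8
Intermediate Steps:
m(B) = -30/B
m(36) - 1456 = -30/36 - 1456 = -30*1/36 - 1456 = -⅚ - 1456 = -8741/6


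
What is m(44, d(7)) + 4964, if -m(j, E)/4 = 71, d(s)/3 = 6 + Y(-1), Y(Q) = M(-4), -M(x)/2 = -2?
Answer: 4680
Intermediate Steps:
M(x) = 4 (M(x) = -2*(-2) = 4)
Y(Q) = 4
d(s) = 30 (d(s) = 3*(6 + 4) = 3*10 = 30)
m(j, E) = -284 (m(j, E) = -4*71 = -284)
m(44, d(7)) + 4964 = -284 + 4964 = 4680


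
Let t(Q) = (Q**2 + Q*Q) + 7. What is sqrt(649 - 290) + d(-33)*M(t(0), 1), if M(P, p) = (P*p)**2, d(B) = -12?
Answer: -588 + sqrt(359) ≈ -569.05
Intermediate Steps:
t(Q) = 7 + 2*Q**2 (t(Q) = (Q**2 + Q**2) + 7 = 2*Q**2 + 7 = 7 + 2*Q**2)
M(P, p) = P**2*p**2
sqrt(649 - 290) + d(-33)*M(t(0), 1) = sqrt(649 - 290) - 12*(7 + 2*0**2)**2*1**2 = sqrt(359) - 12*(7 + 2*0)**2 = sqrt(359) - 12*(7 + 0)**2 = sqrt(359) - 12*7**2 = sqrt(359) - 588 = -588 + sqrt(359)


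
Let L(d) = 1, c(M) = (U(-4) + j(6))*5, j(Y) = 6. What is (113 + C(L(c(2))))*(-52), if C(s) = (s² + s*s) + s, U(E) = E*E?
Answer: -6032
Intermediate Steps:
U(E) = E²
c(M) = 110 (c(M) = ((-4)² + 6)*5 = (16 + 6)*5 = 22*5 = 110)
C(s) = s + 2*s² (C(s) = (s² + s²) + s = 2*s² + s = s + 2*s²)
(113 + C(L(c(2))))*(-52) = (113 + 1*(1 + 2*1))*(-52) = (113 + 1*(1 + 2))*(-52) = (113 + 1*3)*(-52) = (113 + 3)*(-52) = 116*(-52) = -6032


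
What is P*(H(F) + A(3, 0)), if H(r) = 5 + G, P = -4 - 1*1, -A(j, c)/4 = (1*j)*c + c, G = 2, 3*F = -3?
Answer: -35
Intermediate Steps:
F = -1 (F = (1/3)*(-3) = -1)
A(j, c) = -4*c - 4*c*j (A(j, c) = -4*((1*j)*c + c) = -4*(j*c + c) = -4*(c*j + c) = -4*(c + c*j) = -4*c - 4*c*j)
P = -5 (P = -4 - 1 = -5)
H(r) = 7 (H(r) = 5 + 2 = 7)
P*(H(F) + A(3, 0)) = -5*(7 - 4*0*(1 + 3)) = -5*(7 - 4*0*4) = -5*(7 + 0) = -5*7 = -35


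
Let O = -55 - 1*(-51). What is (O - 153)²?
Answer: 24649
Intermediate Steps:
O = -4 (O = -55 + 51 = -4)
(O - 153)² = (-4 - 153)² = (-157)² = 24649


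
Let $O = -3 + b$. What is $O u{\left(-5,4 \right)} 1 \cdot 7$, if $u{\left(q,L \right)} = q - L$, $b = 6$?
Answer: $-189$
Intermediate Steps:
$O = 3$ ($O = -3 + 6 = 3$)
$O u{\left(-5,4 \right)} 1 \cdot 7 = 3 \left(-5 - 4\right) 1 \cdot 7 = 3 \left(-5 - 4\right) 7 = 3 \left(-9\right) 7 = \left(-27\right) 7 = -189$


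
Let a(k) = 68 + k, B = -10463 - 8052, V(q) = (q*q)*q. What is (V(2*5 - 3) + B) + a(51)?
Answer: -18053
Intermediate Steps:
V(q) = q³ (V(q) = q²*q = q³)
B = -18515
(V(2*5 - 3) + B) + a(51) = ((2*5 - 3)³ - 18515) + (68 + 51) = ((10 - 3)³ - 18515) + 119 = (7³ - 18515) + 119 = (343 - 18515) + 119 = -18172 + 119 = -18053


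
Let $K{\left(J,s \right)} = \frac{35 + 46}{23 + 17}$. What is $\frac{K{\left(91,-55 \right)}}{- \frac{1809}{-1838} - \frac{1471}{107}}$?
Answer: $- \frac{7964973}{50202700} \approx -0.15866$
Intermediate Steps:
$K{\left(J,s \right)} = \frac{81}{40}$
$\frac{K{\left(91,-55 \right)}}{- \frac{1809}{-1838} - \frac{1471}{107}} = \frac{81}{40 \left(- \frac{1809}{-1838} - \frac{1471}{107}\right)} = \frac{81}{40 \left(\left(-1809\right) \left(- \frac{1}{1838}\right) - \frac{1471}{107}\right)} = \frac{81}{40 \left(\frac{1809}{1838} - \frac{1471}{107}\right)} = \frac{81}{40 \left(- \frac{2510135}{196666}\right)} = \frac{81}{40} \left(- \frac{196666}{2510135}\right) = - \frac{7964973}{50202700}$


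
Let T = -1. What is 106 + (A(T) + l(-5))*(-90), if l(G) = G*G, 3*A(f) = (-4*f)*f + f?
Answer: -1994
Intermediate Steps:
A(f) = -4*f²/3 + f/3 (A(f) = ((-4*f)*f + f)/3 = (-4*f² + f)/3 = (f - 4*f²)/3 = -4*f²/3 + f/3)
l(G) = G²
106 + (A(T) + l(-5))*(-90) = 106 + ((⅓)*(-1)*(1 - 4*(-1)) + (-5)²)*(-90) = 106 + ((⅓)*(-1)*(1 + 4) + 25)*(-90) = 106 + ((⅓)*(-1)*5 + 25)*(-90) = 106 + (-5/3 + 25)*(-90) = 106 + (70/3)*(-90) = 106 - 2100 = -1994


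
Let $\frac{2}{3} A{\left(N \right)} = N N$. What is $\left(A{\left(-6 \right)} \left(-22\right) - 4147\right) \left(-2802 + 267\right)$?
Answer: $13524225$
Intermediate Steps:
$A{\left(N \right)} = \frac{3 N^{2}}{2}$ ($A{\left(N \right)} = \frac{3 N N}{2} = \frac{3 N^{2}}{2}$)
$\left(A{\left(-6 \right)} \left(-22\right) - 4147\right) \left(-2802 + 267\right) = \left(\frac{3 \left(-6\right)^{2}}{2} \left(-22\right) - 4147\right) \left(-2802 + 267\right) = \left(\frac{3}{2} \cdot 36 \left(-22\right) - 4147\right) \left(-2535\right) = \left(54 \left(-22\right) - 4147\right) \left(-2535\right) = \left(-1188 - 4147\right) \left(-2535\right) = \left(-5335\right) \left(-2535\right) = 13524225$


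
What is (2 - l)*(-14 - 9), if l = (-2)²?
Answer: 46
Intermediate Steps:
l = 4
(2 - l)*(-14 - 9) = (2 - 1*4)*(-14 - 9) = (2 - 4)*(-23) = -2*(-23) = 46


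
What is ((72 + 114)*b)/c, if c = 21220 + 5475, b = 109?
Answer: 20274/26695 ≈ 0.75947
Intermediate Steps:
c = 26695
((72 + 114)*b)/c = ((72 + 114)*109)/26695 = (186*109)*(1/26695) = 20274*(1/26695) = 20274/26695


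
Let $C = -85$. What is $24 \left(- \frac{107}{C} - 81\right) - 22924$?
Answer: $- \frac{2111212}{85} \approx -24838.0$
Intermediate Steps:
$24 \left(- \frac{107}{C} - 81\right) - 22924 = 24 \left(- \frac{107}{-85} - 81\right) - 22924 = 24 \left(\left(-107\right) \left(- \frac{1}{85}\right) - 81\right) - 22924 = 24 \left(\frac{107}{85} - 81\right) - 22924 = 24 \left(- \frac{6778}{85}\right) - 22924 = - \frac{162672}{85} - 22924 = - \frac{2111212}{85}$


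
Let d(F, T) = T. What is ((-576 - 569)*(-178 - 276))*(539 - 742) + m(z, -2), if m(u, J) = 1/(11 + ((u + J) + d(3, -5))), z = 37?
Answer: -4326545089/41 ≈ -1.0553e+8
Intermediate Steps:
m(u, J) = 1/(6 + J + u) (m(u, J) = 1/(11 + ((u + J) - 5)) = 1/(11 + ((J + u) - 5)) = 1/(11 + (-5 + J + u)) = 1/(6 + J + u))
((-576 - 569)*(-178 - 276))*(539 - 742) + m(z, -2) = ((-576 - 569)*(-178 - 276))*(539 - 742) + 1/(6 - 2 + 37) = -1145*(-454)*(-203) + 1/41 = 519830*(-203) + 1/41 = -105525490 + 1/41 = -4326545089/41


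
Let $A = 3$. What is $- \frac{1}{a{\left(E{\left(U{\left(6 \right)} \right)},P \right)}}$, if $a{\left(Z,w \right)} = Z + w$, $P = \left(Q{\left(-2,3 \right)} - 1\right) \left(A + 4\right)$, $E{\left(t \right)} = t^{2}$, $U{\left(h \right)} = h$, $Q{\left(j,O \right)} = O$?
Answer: $- \frac{1}{50} \approx -0.02$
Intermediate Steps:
$P = 14$ ($P = \left(3 - 1\right) \left(3 + 4\right) = 2 \cdot 7 = 14$)
$- \frac{1}{a{\left(E{\left(U{\left(6 \right)} \right)},P \right)}} = - \frac{1}{6^{2} + 14} = - \frac{1}{36 + 14} = - \frac{1}{50}$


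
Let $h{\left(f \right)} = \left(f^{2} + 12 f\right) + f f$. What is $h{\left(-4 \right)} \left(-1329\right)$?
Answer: $21264$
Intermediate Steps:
$h{\left(f \right)} = 2 f^{2} + 12 f$ ($h{\left(f \right)} = \left(f^{2} + 12 f\right) + f^{2} = 2 f^{2} + 12 f$)
$h{\left(-4 \right)} \left(-1329\right) = 2 \left(-4\right) \left(6 - 4\right) \left(-1329\right) = 2 \left(-4\right) 2 \left(-1329\right) = \left(-16\right) \left(-1329\right) = 21264$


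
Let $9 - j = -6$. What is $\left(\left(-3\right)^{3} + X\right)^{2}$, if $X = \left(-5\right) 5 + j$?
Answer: $1369$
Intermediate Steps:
$j = 15$ ($j = 9 - -6 = 9 + 6 = 15$)
$X = -10$ ($X = \left(-5\right) 5 + 15 = -25 + 15 = -10$)
$\left(\left(-3\right)^{3} + X\right)^{2} = \left(\left(-3\right)^{3} - 10\right)^{2} = \left(-27 - 10\right)^{2} = \left(-37\right)^{2} = 1369$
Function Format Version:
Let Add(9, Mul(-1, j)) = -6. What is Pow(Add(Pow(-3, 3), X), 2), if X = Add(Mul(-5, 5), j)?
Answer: 1369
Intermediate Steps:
j = 15 (j = Add(9, Mul(-1, -6)) = Add(9, 6) = 15)
X = -10 (X = Add(Mul(-5, 5), 15) = Add(-25, 15) = -10)
Pow(Add(Pow(-3, 3), X), 2) = Pow(Add(Pow(-3, 3), -10), 2) = Pow(Add(-27, -10), 2) = Pow(-37, 2) = 1369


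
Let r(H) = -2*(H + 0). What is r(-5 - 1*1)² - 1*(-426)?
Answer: 570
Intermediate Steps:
r(H) = -2*H
r(-5 - 1*1)² - 1*(-426) = (-2*(-5 - 1*1))² - 1*(-426) = (-2*(-5 - 1))² + 426 = (-2*(-6))² + 426 = 12² + 426 = 144 + 426 = 570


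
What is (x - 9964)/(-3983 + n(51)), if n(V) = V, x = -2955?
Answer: 12919/3932 ≈ 3.2856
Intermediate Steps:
(x - 9964)/(-3983 + n(51)) = (-2955 - 9964)/(-3983 + 51) = -12919/(-3932) = -12919*(-1/3932) = 12919/3932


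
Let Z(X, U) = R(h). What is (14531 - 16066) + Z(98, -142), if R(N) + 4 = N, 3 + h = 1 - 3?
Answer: -1544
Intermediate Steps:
h = -5 (h = -3 + (1 - 3) = -3 - 2 = -5)
R(N) = -4 + N
Z(X, U) = -9 (Z(X, U) = -4 - 5 = -9)
(14531 - 16066) + Z(98, -142) = (14531 - 16066) - 9 = -1535 - 9 = -1544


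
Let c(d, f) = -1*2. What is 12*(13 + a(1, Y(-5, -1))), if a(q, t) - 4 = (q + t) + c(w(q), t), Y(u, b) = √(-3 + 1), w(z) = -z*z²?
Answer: 192 + 12*I*√2 ≈ 192.0 + 16.971*I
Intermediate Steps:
w(z) = -z³
Y(u, b) = I*√2 (Y(u, b) = √(-2) = I*√2)
c(d, f) = -2
a(q, t) = 2 + q + t (a(q, t) = 4 + ((q + t) - 2) = 4 + (-2 + q + t) = 2 + q + t)
12*(13 + a(1, Y(-5, -1))) = 12*(13 + (2 + 1 + I*√2)) = 12*(13 + (3 + I*√2)) = 12*(16 + I*√2) = 192 + 12*I*√2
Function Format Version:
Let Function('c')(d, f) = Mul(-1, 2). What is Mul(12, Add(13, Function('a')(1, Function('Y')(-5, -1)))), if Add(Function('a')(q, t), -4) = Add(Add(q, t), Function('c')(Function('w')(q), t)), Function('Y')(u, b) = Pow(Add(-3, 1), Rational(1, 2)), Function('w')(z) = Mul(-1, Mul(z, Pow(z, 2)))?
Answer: Add(192, Mul(12, I, Pow(2, Rational(1, 2)))) ≈ Add(192.00, Mul(16.971, I))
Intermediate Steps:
Function('w')(z) = Mul(-1, Pow(z, 3))
Function('Y')(u, b) = Mul(I, Pow(2, Rational(1, 2))) (Function('Y')(u, b) = Pow(-2, Rational(1, 2)) = Mul(I, Pow(2, Rational(1, 2))))
Function('c')(d, f) = -2
Function('a')(q, t) = Add(2, q, t) (Function('a')(q, t) = Add(4, Add(Add(q, t), -2)) = Add(4, Add(-2, q, t)) = Add(2, q, t))
Mul(12, Add(13, Function('a')(1, Function('Y')(-5, -1)))) = Mul(12, Add(13, Add(2, 1, Mul(I, Pow(2, Rational(1, 2)))))) = Mul(12, Add(13, Add(3, Mul(I, Pow(2, Rational(1, 2)))))) = Mul(12, Add(16, Mul(I, Pow(2, Rational(1, 2))))) = Add(192, Mul(12, I, Pow(2, Rational(1, 2))))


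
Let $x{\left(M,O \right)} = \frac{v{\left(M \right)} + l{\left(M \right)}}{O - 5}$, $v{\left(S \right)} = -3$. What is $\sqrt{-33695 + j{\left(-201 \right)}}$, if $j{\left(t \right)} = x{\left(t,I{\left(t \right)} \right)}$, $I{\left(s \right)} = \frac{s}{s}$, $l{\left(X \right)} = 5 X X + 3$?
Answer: $\frac{i \sqrt{336785}}{2} \approx 290.17 i$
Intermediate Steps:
$l{\left(X \right)} = 3 + 5 X^{2}$ ($l{\left(X \right)} = 5 X^{2} + 3 = 3 + 5 X^{2}$)
$I{\left(s \right)} = 1$
$x{\left(M,O \right)} = \frac{5 M^{2}}{-5 + O}$ ($x{\left(M,O \right)} = \frac{-3 + \left(3 + 5 M^{2}\right)}{O - 5} = \frac{5 M^{2}}{-5 + O}$)
$j{\left(t \right)} = - \frac{5 t^{2}}{4}$ ($j{\left(t \right)} = \frac{5 t^{2}}{-5 + 1} = \frac{5 t^{2}}{-4} = 5 t^{2} \left(- \frac{1}{4}\right) = - \frac{5 t^{2}}{4}$)
$\sqrt{-33695 + j{\left(-201 \right)}} = \sqrt{-33695 - \frac{5 \left(-201\right)^{2}}{4}} = \sqrt{-33695 - \frac{202005}{4}} = \sqrt{- \frac{336785}{4}} = \frac{i \sqrt{336785}}{2}$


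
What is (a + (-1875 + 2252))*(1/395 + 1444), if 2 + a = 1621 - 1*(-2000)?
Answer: 2279242476/395 ≈ 5.7702e+6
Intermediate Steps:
a = 3619 (a = -2 + (1621 - 1*(-2000)) = -2 + (1621 + 2000) = -2 + 3621 = 3619)
(a + (-1875 + 2252))*(1/395 + 1444) = (3619 + (-1875 + 2252))*(1/395 + 1444) = (3619 + 377)*(1/395 + 1444) = 3996*(570381/395) = 2279242476/395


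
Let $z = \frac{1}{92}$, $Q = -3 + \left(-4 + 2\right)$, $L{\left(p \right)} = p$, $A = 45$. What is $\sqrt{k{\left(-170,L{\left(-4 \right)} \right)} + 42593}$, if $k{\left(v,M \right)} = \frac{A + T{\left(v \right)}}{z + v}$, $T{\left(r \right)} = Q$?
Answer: $\frac{\sqrt{10417266874833}}{15639} \approx 206.38$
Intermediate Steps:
$Q = -5$ ($Q = -3 - 2 = -5$)
$z = \frac{1}{92} \approx 0.01087$
$T{\left(r \right)} = -5$
$k{\left(v,M \right)} = \frac{40}{\frac{1}{92} + v}$ ($k{\left(v,M \right)} = \frac{45 - 5}{\frac{1}{92} + v} = \frac{40}{\frac{1}{92} + v}$)
$\sqrt{k{\left(-170,L{\left(-4 \right)} \right)} + 42593} = \sqrt{\frac{3680}{1 + 92 \left(-170\right)} + 42593} = \sqrt{\frac{3680}{1 - 15640} + 42593} = \sqrt{\frac{3680}{-15639} + 42593} = \sqrt{3680 \left(- \frac{1}{15639}\right) + 42593} = \sqrt{- \frac{3680}{15639} + 42593} = \sqrt{\frac{666108247}{15639}} = \frac{\sqrt{10417266874833}}{15639}$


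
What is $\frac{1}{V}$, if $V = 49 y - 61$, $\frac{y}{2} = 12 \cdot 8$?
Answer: $\frac{1}{9347} \approx 0.00010699$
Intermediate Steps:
$y = 192$ ($y = 2 \cdot 12 \cdot 8 = 2 \cdot 96 = 192$)
$V = 9347$ ($V = 49 \cdot 192 - 61 = 9408 - 61 = 9347$)
$\frac{1}{V} = \frac{1}{9347}$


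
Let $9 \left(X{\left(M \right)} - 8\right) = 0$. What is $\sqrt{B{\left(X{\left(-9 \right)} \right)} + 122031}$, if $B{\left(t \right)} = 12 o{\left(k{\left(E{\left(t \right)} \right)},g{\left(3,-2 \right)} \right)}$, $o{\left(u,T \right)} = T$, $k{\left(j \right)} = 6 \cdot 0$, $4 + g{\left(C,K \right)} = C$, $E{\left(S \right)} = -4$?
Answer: $\sqrt{122019} \approx 349.31$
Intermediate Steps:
$X{\left(M \right)} = 8$ ($X{\left(M \right)} = 8 + \frac{1}{9} \cdot 0 = 8 + 0 = 8$)
$g{\left(C,K \right)} = -4 + C$
$k{\left(j \right)} = 0$
$B{\left(t \right)} = -12$ ($B{\left(t \right)} = 12 \left(-4 + 3\right) = 12 \left(-1\right) = -12$)
$\sqrt{B{\left(X{\left(-9 \right)} \right)} + 122031} = \sqrt{-12 + 122031} = \sqrt{122019}$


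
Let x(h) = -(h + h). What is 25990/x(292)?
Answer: -12995/292 ≈ -44.503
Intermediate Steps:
x(h) = -2*h
25990/x(292) = 25990/((-2*292)) = 25990/(-584) = 25990*(-1/584) = -12995/292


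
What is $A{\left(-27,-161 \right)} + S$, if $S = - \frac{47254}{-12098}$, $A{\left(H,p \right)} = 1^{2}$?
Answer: $\frac{29676}{6049} \approx 4.9059$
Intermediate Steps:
$A{\left(H,p \right)} = 1$
$S = \frac{23627}{6049}$ ($S = \left(-47254\right) \left(- \frac{1}{12098}\right) = \frac{23627}{6049} \approx 3.9059$)
$A{\left(-27,-161 \right)} + S = 1 + \frac{23627}{6049} = \frac{29676}{6049}$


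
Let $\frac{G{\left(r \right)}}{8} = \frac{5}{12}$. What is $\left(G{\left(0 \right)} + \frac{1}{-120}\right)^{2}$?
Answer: $\frac{17689}{1600} \approx 11.056$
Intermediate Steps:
$G{\left(r \right)} = \frac{10}{3}$ ($G{\left(r \right)} = 8 \cdot \frac{5}{12} = \frac{10}{3}$)
$\left(G{\left(0 \right)} + \frac{1}{-120}\right)^{2} = \left(\frac{10}{3} + \frac{1}{-120}\right)^{2} = \left(\frac{10}{3} - \frac{1}{120}\right)^{2} = \left(\frac{133}{40}\right)^{2} = \frac{17689}{1600}$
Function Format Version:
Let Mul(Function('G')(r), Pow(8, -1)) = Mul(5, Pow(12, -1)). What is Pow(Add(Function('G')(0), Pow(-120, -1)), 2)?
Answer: Rational(17689, 1600) ≈ 11.056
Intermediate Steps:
Function('G')(r) = Rational(10, 3) (Function('G')(r) = Mul(8, Mul(5, Pow(12, -1))) = Mul(8, Mul(5, Rational(1, 12))) = Mul(8, Rational(5, 12)) = Rational(10, 3))
Pow(Add(Function('G')(0), Pow(-120, -1)), 2) = Pow(Add(Rational(10, 3), Pow(-120, -1)), 2) = Pow(Add(Rational(10, 3), Rational(-1, 120)), 2) = Pow(Rational(133, 40), 2) = Rational(17689, 1600)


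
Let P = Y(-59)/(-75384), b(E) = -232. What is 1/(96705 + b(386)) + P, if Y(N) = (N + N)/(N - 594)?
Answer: 18920969/2374477986348 ≈ 7.9685e-6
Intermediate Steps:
Y(N) = 2*N/(-594 + N) (Y(N) = (2*N)/(-594 + N) = 2*N/(-594 + N))
P = -59/24612876 (P = (2*(-59)/(-594 - 59))/(-75384) = (2*(-59)/(-653))*(-1/75384) = (2*(-59)*(-1/653))*(-1/75384) = (118/653)*(-1/75384) = -59/24612876 ≈ -2.3971e-6)
1/(96705 + b(386)) + P = 1/(96705 - 232) - 59/24612876 = 1/96473 - 59/24612876 = 18920969/2374477986348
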